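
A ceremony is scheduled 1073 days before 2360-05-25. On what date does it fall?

2357-06-17

Count 1073 days before May 25, 2360:
June 17, 2357 → June 17, 2358: 365 days.
June 17, 2358 → June 17, 2359: 365 days.
June 2359: 30 − 17 = 13 days remain.
Then 10 full months totalling 305 days.
May 1–25, 2360: 25 days.
Residual: 343 days.
Total: 1073 days.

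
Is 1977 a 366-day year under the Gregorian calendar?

1977 is not a leap year.

No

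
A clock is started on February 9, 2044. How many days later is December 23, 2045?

February 2044: 29 − 9 = 20 days remain (2044 is a leap year, so February has 29 days).
Then 21 full months totalling 640 days.
December 1–23, 2045: 23 days.
Total: 20 + 640 + 23 = 683 days.

683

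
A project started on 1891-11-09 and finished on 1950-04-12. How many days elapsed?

21338

From November 9, 1891 to November 9, 1949: 58 years, of which 14 contain a Feb 29 — 44×365 + 14×366 = 21184 days.
(1900 is not a leap year (divisible by 100 but not 400).)
November 1949: 30 − 9 = 21 days remain.
Then December (31), January (31), February 1950 (28), March (31): 31 + 31 + 28 + 31 = 121 days.
April 1–12, 1950: 12 days.
Residual: 154 days.
Total: 21338 days.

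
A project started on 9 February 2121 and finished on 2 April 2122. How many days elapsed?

February 9, 2121 → February 9, 2122: 365 days.
February 2122: 28 − 9 = 19 days remain (2122 is not a leap year, so February has 28 days).
Then March (31): 31 days.
April 1–2, 2122: 2 days.
Residual: 52 days.
Total: 417 days.

417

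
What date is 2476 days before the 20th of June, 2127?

the 8th of September, 2120

Count 2476 days before June 20, 2127:
September 8, 2120 → September 8, 2121: 365 days.
September 8, 2121 → September 8, 2122: 365 days.
September 8, 2122 → September 8, 2123: 365 days.
September 8, 2123 → September 8, 2124: 366 days (2124 is a leap year).
September 8, 2124 → September 8, 2125: 365 days.
September 8, 2125 → September 8, 2126: 365 days.
September 2126: 30 − 8 = 22 days remain.
Then October (31), November (30), December (31), January (31), February 2127 (28), March (31), April (30), May (31): 31 + 30 + 31 + 31 + 28 + 31 + 30 + 31 = 243 days.
June 1–20, 2127: 20 days.
Residual: 285 days.
Total: 2476 days.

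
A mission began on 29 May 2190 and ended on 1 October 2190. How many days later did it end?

May 2190: 31 − 29 = 2 days remain.
Then June (30), July (31), August (31), September (30): 30 + 31 + 31 + 30 = 122 days.
October 1, 2190: 1 day.
Total: 2 + 122 + 1 = 125 days.

125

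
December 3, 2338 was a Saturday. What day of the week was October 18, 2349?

Day-of-year of December 3, 2338: 337.
Day-of-year of October 18, 2349: 291.
2338 has 365 days, so 365 − 337 = 28 days remain in 2338.
Full years 2339–2348: 7 common + 3 leap = 7×365 + 3×366 = 3653 days.
Total: 28 + 3653 + 291 = 3972 days.
3972 mod 7 = 3, so 3 days after Saturday is Tuesday.

Tuesday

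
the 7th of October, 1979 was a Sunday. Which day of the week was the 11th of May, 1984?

Friday

Day-of-year of October 7, 1979: 280.
Day-of-year of May 11, 1984: 132.
1979 has 365 days, so 365 − 280 = 85 days remain in 1979.
Full years: 1980: 366; 1981: 365; 1982: 365; 1983: 365. Sum = 1461.
Total: 85 + 1461 + 132 = 1678 days.
1678 mod 7 = 5, so 5 days after Sunday is Friday.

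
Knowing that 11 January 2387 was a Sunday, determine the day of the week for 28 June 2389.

Day-of-year of January 11, 2387: 11.
Day-of-year of June 28, 2389: 179.
2387 has 365 days, so 365 − 11 = 354 days remain in 2387.
Full years: 2388: 366. Sum = 366.
Total: 354 + 366 + 179 = 899 days.
899 mod 7 = 3, so 3 days after Sunday is Wednesday.

Wednesday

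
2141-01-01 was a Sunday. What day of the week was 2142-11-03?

Saturday

January 1, 2141 → January 1, 2142: 365 days.
January 2142: 31 − 1 = 30 days remain.
Then 9 full months totalling 273 days.
November 1–3, 2142: 3 days.
Residual: 306 days.
Total: 671 days.
671 mod 7 = 6, so 6 days after Sunday is Saturday.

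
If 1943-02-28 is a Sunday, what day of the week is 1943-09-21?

February 1943: 28 − 28 = 0 days remain (1943 is not a leap year, so February has 28 days).
Then March (31), April (30), May (31), June (30), July (31), August (31): 31 + 30 + 31 + 30 + 31 + 31 = 184 days.
September 1–21, 1943: 21 days.
Total: 0 + 184 + 21 = 205 days.
205 mod 7 = 2, so 2 days after Sunday is Tuesday.

Tuesday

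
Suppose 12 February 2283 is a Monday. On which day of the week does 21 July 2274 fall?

Count forward from the earlier date (July 21, 2274) to the later (February 12, 2283):
From July 21, 2274 to July 21, 2282: 8 years, of which 2 contain a Feb 29 — 6×365 + 2×366 = 2922 days.
July 2282: 31 − 21 = 10 days remain.
Then August (31), September (30), October (31), November (30), December (31), January (31): 31 + 30 + 31 + 30 + 31 + 31 = 184 days.
February 1–12, 2283: 12 days (2283 is not a leap year).
Residual: 206 days.
Total: 3128 days.
3128 mod 7 = 6, so 6 days before Monday is Tuesday.

Tuesday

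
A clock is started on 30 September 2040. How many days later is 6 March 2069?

Day-of-year of September 30, 2040: 274.
Day-of-year of March 6, 2069: 65.
2040 has 366 days, so 366 − 274 = 92 days remain in 2040.
Full years 2041–2068: 21 common + 7 leap = 21×365 + 7×366 = 10227 days.
Total: 92 + 10227 + 65 = 10384 days.

10384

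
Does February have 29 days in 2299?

2299 is not a leap year.

No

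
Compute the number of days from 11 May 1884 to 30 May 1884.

19

Within May 1884: 30 − 11 = 19 days.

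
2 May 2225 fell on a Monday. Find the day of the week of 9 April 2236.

Saturday

Day-of-year of May 2, 2225: 122.
Day-of-year of April 9, 2236: 100.
2225 has 365 days, so 365 − 122 = 243 days remain in 2225.
Full years 2226–2235: 8 common + 2 leap = 8×365 + 2×366 = 3652 days.
Total: 243 + 3652 + 100 = 3995 days.
3995 mod 7 = 5, so 5 days after Monday is Saturday.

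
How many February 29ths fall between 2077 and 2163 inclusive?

20

Years divisible by 4: 2080, 2084, …, 2160 — 21 in all.
Of these, 2100 is divisible by 100 but not 400, so not leap.
Leap years: 21 − 1 = 20.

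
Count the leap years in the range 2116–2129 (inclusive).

4

Years divisible by 4 in [2116, 2129]: 2116, 2120, 2124, 2128.
No century exceptions apply. Count: 4.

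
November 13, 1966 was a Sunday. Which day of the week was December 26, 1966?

November 1966: 30 − 13 = 17 days remain.
December 1–26, 1966: 26 days.
Total: 17 + 26 = 43 days.
43 mod 7 = 1, so 1 day after Sunday is Monday.

Monday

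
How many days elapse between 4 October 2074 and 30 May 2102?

10099

From October 4, 2074 to October 4, 2101: 27 years, of which 6 contain a Feb 29 — 21×365 + 6×366 = 9861 days.
(2100 is not a leap year (divisible by 100 but not 400).)
October 2101: 31 − 4 = 27 days remain.
Then November (30), December (31), January (31), February 2102 (28), March (31), April (30): 30 + 31 + 31 + 28 + 31 + 30 = 181 days.
May 1–30, 2102: 30 days.
Residual: 238 days.
Total: 10099 days.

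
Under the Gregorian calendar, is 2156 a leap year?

2156 is a leap year.

Yes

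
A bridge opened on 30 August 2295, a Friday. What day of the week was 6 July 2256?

Sunday

Count forward from the earlier date (July 6, 2256) to the later (August 30, 2295):
From July 6, 2256 to July 6, 2295: 39 years, of which 9 contain a Feb 29 — 30×365 + 9×366 = 14244 days.
July 2295: 31 − 6 = 25 days remain.
August 1–30, 2295: 30 days.
Residual: 55 days.
Total: 14299 days.
14299 mod 7 = 5, so 5 days before Friday is Sunday.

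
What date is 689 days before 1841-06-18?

1839-07-30

Count 689 days before June 18, 1841:
July 1839: 31 − 30 = 1 day remains.
Then 22 full months totalling 670 days.
June 1–18, 1841: 18 days.
Total: 1 + 670 + 18 = 689 days.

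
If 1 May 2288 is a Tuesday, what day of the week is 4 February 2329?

From May 1, 2288 to May 1, 2328: 40 years, of which 9 contain a Feb 29 — 31×365 + 9×366 = 14609 days.
(2300 is not a leap year (divisible by 100 but not 400).)
May 2328: 31 − 1 = 30 days remain.
Then June (30), July (31), August (31), September (30), October (31), November (30), December (31), January (31): 30 + 31 + 31 + 30 + 31 + 30 + 31 + 31 = 245 days.
February 1–4, 2329: 4 days (2329 is not a leap year).
Residual: 279 days.
Total: 14888 days.
14888 mod 7 = 6, so 6 days after Tuesday is Monday.

Monday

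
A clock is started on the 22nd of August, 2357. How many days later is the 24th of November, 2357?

August 2357: 31 − 22 = 9 days remain.
Then September (30), October (31): 30 + 31 = 61 days.
November 1–24, 2357: 24 days.
Total: 9 + 61 + 24 = 94 days.

94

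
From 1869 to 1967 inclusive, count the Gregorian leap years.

23

Years divisible by 4: 1872, 1876, …, 1964 — 24 in all.
Of these, 1900 is divisible by 100 but not 400, so not leap.
Leap years: 24 − 1 = 23.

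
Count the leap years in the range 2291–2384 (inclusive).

23

Years divisible by 4: 2292, 2296, …, 2384 — 24 in all.
Of these, 2300 is divisible by 100 but not 400, so not leap.
Leap years: 24 − 1 = 23.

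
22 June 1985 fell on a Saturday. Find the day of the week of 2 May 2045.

Tuesday

From June 22, 1985 to June 22, 2044: 59 years, of which 15 contain a Feb 29 — 44×365 + 15×366 = 21550 days.
(2000 is a leap year (divisible by 400).)
June 2044: 30 − 22 = 8 days remain.
Then 10 full months totalling 304 days.
May 1–2, 2045: 2 days.
Residual: 314 days.
Total: 21864 days.
21864 mod 7 = 3, so 3 days after Saturday is Tuesday.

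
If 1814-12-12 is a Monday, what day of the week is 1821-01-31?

December 12, 1814 → December 12, 1815: 365 days.
December 12, 1815 → December 12, 1816: 366 days (1816 is a leap year).
December 12, 1816 → December 12, 1817: 365 days.
December 12, 1817 → December 12, 1818: 365 days.
December 12, 1818 → December 12, 1819: 365 days.
December 12, 1819 → December 12, 1820: 366 days (1820 is a leap year).
December 1820: 31 − 12 = 19 days remain.
January 1–31, 1821: 31 days.
Residual: 50 days.
Total: 2242 days.
2242 mod 7 = 2, so 2 days after Monday is Wednesday.

Wednesday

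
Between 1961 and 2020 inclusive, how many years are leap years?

15

Years divisible by 4: 1964, 1968, …, 2020 — 15 in all.
2000 is divisible by 400, so still leap.
No century exceptions apply. Count: 15.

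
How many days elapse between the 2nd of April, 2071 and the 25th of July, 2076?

Day-of-year of April 2, 2071: 92.
Day-of-year of July 25, 2076: 207.
2071 has 365 days, so 365 − 92 = 273 days remain in 2071.
Full years: 2072: 366; 2073: 365; 2074: 365; 2075: 365. Sum = 1461.
Total: 273 + 1461 + 207 = 1941 days.

1941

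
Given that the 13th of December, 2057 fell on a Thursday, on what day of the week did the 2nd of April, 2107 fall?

Day-of-year of December 13, 2057: 347.
Day-of-year of April 2, 2107: 92.
2057 has 365 days, so 365 − 347 = 18 days remain in 2057.
Full years 2058–2106: 38 common + 11 leap = 38×365 + 11×366 = 17896 days.
Total: 18 + 17896 + 92 = 18006 days.
18006 mod 7 = 2, so 2 days after Thursday is Saturday.

Saturday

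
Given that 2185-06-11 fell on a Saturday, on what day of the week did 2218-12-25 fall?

Friday

From June 11, 2185 to June 11, 2218: 33 years, of which 7 contain a Feb 29 — 26×365 + 7×366 = 12052 days.
(2200 is not a leap year (divisible by 100 but not 400).)
June 2218: 30 − 11 = 19 days remain.
Then July (31), August (31), September (30), October (31), November (30): 31 + 31 + 30 + 31 + 30 = 153 days.
December 1–25, 2218: 25 days.
Residual: 197 days.
Total: 12249 days.
12249 mod 7 = 6, so 6 days after Saturday is Friday.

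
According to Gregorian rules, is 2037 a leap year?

No

2037 is not a leap year.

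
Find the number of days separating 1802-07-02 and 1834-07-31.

Day-of-year of July 2, 1802: 183.
Day-of-year of July 31, 1834: 212.
1802 has 365 days, so 365 − 183 = 182 days remain in 1802.
Full years 1803–1833: 23 common + 8 leap = 23×365 + 8×366 = 11323 days.
Total: 182 + 11323 + 212 = 11717 days.

11717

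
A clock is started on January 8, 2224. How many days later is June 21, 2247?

Day-of-year of January 8, 2224: 8.
Day-of-year of June 21, 2247: 172.
2224 has 366 days, so 366 − 8 = 358 days remain in 2224.
Full years 2225–2246: 17 common + 5 leap = 17×365 + 5×366 = 8035 days.
Total: 358 + 8035 + 172 = 8565 days.

8565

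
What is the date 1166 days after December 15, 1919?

February 23, 1923

Count 1166 days after December 15, 1919:
Day-of-year of December 15, 1919: 349.
Day-of-year of February 23, 1923: 54.
1919 has 365 days, so 365 − 349 = 16 days remain in 1919.
Full years: 1920: 366; 1921: 365; 1922: 365. Sum = 1096.
Total: 16 + 1096 + 54 = 1166 days.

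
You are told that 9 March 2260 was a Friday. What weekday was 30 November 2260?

Friday

March 2260: 31 − 9 = 22 days remain.
Then April (30), May (31), June (30), July (31), August (31), September (30), October (31): 30 + 31 + 30 + 31 + 31 + 30 + 31 = 214 days.
November 1–30, 2260: 30 days.
Total: 22 + 214 + 30 = 266 days.
266 is a multiple of 7, so 30 November 2260 falls on the same weekday: Friday.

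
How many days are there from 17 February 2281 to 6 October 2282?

596

Day-of-year of February 17, 2281: 48.
Day-of-year of October 6, 2282: 279.
2281 has 365 days, so 365 − 48 = 317 days remain in 2281.
Total: 317 + 279 = 596 days.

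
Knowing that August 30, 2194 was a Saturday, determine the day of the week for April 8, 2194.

Count forward from the earlier date (April 8, 2194) to the later (August 30, 2194):
April 2194: 30 − 8 = 22 days remain.
Then May (31), June (30), July (31): 31 + 30 + 31 = 92 days.
August 1–30, 2194: 30 days.
Total: 22 + 92 + 30 = 144 days.
144 mod 7 = 4, so 4 days before Saturday is Tuesday.

Tuesday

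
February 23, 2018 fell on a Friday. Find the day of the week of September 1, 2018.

Saturday

February 2018: 28 − 23 = 5 days remain (2018 is not a leap year, so February has 28 days).
Then March (31), April (30), May (31), June (30), July (31), August (31): 31 + 30 + 31 + 30 + 31 + 31 = 184 days.
September 1, 2018: 1 day.
Total: 5 + 184 + 1 = 190 days.
190 mod 7 = 1, so 1 day after Friday is Saturday.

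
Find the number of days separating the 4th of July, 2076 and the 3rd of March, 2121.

Day-of-year of July 4, 2076: 186.
Day-of-year of March 3, 2121: 62.
2076 has 366 days, so 366 − 186 = 180 days remain in 2076.
Full years 2077–2120: 34 common + 10 leap = 34×365 + 10×366 = 16070 days.
Total: 180 + 16070 + 62 = 16312 days.

16312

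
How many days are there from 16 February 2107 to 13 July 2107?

February 2107: 28 − 16 = 12 days remain (2107 is not a leap year, so February has 28 days).
Then March (31), April (30), May (31), June (30): 31 + 30 + 31 + 30 = 122 days.
July 1–13, 2107: 13 days.
Total: 12 + 122 + 13 = 147 days.

147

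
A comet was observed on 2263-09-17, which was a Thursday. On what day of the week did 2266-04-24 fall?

Tuesday

September 17, 2263 → September 17, 2264: 366 days (2264 is a leap year).
September 17, 2264 → September 17, 2265: 365 days.
September 2265: 30 − 17 = 13 days remain.
Then October (31), November (30), December (31), January (31), February 2266 (28), March (31): 31 + 30 + 31 + 31 + 28 + 31 = 182 days.
April 1–24, 2266: 24 days.
Residual: 219 days.
Total: 950 days.
950 mod 7 = 5, so 5 days after Thursday is Tuesday.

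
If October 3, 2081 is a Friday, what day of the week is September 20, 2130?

Wednesday

From October 3, 2081 to October 3, 2129: 48 years, of which 11 contain a Feb 29 — 37×365 + 11×366 = 17531 days.
(2100 is not a leap year (divisible by 100 but not 400).)
October 2129: 31 − 3 = 28 days remain.
Then 10 full months totalling 304 days.
September 1–20, 2130: 20 days.
Residual: 352 days.
Total: 17883 days.
17883 mod 7 = 5, so 5 days after Friday is Wednesday.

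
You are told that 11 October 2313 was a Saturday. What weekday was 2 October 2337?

Saturday

From October 11, 2313 to October 11, 2336: 23 years, of which 6 contain a Feb 29 — 17×365 + 6×366 = 8401 days.
October 2336: 31 − 11 = 20 days remain.
Then 11 full months totalling 334 days.
October 1–2, 2337: 2 days.
Residual: 356 days.
Total: 8757 days.
8757 is a multiple of 7, so 2 October 2337 falls on the same weekday: Saturday.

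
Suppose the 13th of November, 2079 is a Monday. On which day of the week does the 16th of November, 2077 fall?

Tuesday

Count forward from the earlier date (November 16, 2077) to the later (November 13, 2079):
November 2077: 30 − 16 = 14 days remain.
Then 23 full months totalling 700 days.
November 1–13, 2079: 13 days.
Total: 14 + 700 + 13 = 727 days.
727 mod 7 = 6, so 6 days before Monday is Tuesday.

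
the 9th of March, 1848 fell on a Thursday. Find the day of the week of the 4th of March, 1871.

Saturday

Day-of-year of March 9, 1848: 69.
Day-of-year of March 4, 1871: 63.
1848 has 366 days, so 366 − 69 = 297 days remain in 1848.
Full years 1849–1870: 17 common + 5 leap = 17×365 + 5×366 = 8035 days.
Total: 297 + 8035 + 63 = 8395 days.
8395 mod 7 = 2, so 2 days after Thursday is Saturday.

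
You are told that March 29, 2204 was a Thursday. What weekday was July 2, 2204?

Monday

March 2204: 31 − 29 = 2 days remain.
Then April (30), May (31), June (30): 30 + 31 + 30 = 91 days.
July 1–2, 2204: 2 days.
Total: 2 + 91 + 2 = 95 days.
95 mod 7 = 4, so 4 days after Thursday is Monday.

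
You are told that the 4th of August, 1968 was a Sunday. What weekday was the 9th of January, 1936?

Count forward from the earlier date (January 9, 1936) to the later (August 4, 1968):
Day-of-year of January 9, 1936: 9.
Day-of-year of August 4, 1968: 217.
1936 has 366 days, so 366 − 9 = 357 days remain in 1936.
Full years 1937–1967: 24 common + 7 leap = 24×365 + 7×366 = 11322 days.
Total: 357 + 11322 + 217 = 11896 days.
11896 mod 7 = 3, so 3 days before Sunday is Thursday.

Thursday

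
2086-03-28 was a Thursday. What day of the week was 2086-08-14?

Wednesday

March 2086: 31 − 28 = 3 days remain.
Then April (30), May (31), June (30), July (31): 30 + 31 + 30 + 31 = 122 days.
August 1–14, 2086: 14 days.
Total: 3 + 122 + 14 = 139 days.
139 mod 7 = 6, so 6 days after Thursday is Wednesday.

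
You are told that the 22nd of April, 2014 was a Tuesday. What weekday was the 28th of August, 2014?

April 2014: 30 − 22 = 8 days remain.
Then May (31), June (30), July (31): 31 + 30 + 31 = 92 days.
August 1–28, 2014: 28 days.
Total: 8 + 92 + 28 = 128 days.
128 mod 7 = 2, so 2 days after Tuesday is Thursday.

Thursday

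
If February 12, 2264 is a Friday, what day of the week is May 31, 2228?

Count forward from the earlier date (May 31, 2228) to the later (February 12, 2264):
From May 31, 2228 to May 31, 2263: 35 years, of which 8 contain a Feb 29 — 27×365 + 8×366 = 12783 days.
May 2263: 31 − 31 = 0 days remain.
Then June (30), July (31), August (31), September (30), October (31), November (30), December (31), January (31): 30 + 31 + 31 + 30 + 31 + 30 + 31 + 31 = 245 days.
February 1–12, 2264: 12 days (2264 is a leap year).
Residual: 257 days.
Total: 13040 days.
13040 mod 7 = 6, so 6 days before Friday is Saturday.

Saturday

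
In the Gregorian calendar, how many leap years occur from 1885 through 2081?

Years divisible by 4: 1888, 1892, …, 2080 — 49 in all.
Of these, 1900 is divisible by 100 but not 400, so not leap.
2000 is divisible by 400, so still leap.
Leap years: 49 − 1 = 48.

48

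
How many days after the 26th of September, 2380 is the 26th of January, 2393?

4505

From September 26, 2380 to September 26, 2392: 12 years, of which 3 contain a Feb 29 — 9×365 + 3×366 = 4383 days.
September 2392: 30 − 26 = 4 days remain.
Then October (31), November (30), December (31): 31 + 30 + 31 = 92 days.
January 1–26, 2393: 26 days.
Residual: 122 days.
Total: 4505 days.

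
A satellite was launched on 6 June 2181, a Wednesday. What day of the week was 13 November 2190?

Saturday

From June 6, 2181 to June 6, 2190: 9 years, of which 2 contain a Feb 29 — 7×365 + 2×366 = 3287 days.
June 2190: 30 − 6 = 24 days remain.
Then July (31), August (31), September (30), October (31): 31 + 31 + 30 + 31 = 123 days.
November 1–13, 2190: 13 days.
Residual: 160 days.
Total: 3447 days.
3447 mod 7 = 3, so 3 days after Wednesday is Saturday.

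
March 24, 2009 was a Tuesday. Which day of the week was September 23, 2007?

Sunday

Count forward from the earlier date (September 23, 2007) to the later (March 24, 2009):
September 23, 2007 → September 23, 2008: 366 days (2008 is a leap year).
September 2008: 30 − 23 = 7 days remain.
Then October (31), November (30), December (31), January (31), February 2009 (28): 31 + 30 + 31 + 31 + 28 = 151 days.
March 1–24, 2009: 24 days.
Residual: 182 days.
Total: 548 days.
548 mod 7 = 2, so 2 days before Tuesday is Sunday.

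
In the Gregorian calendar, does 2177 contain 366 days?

No

2177 is not a leap year.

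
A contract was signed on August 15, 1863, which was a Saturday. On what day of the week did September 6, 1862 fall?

Count forward from the earlier date (September 6, 1862) to the later (August 15, 1863):
Day-of-year of September 6, 1862: 249.
Day-of-year of August 15, 1863: 227.
1862 has 365 days, so 365 − 249 = 116 days remain in 1862.
Total: 116 + 227 = 343 days.
343 is a multiple of 7, so September 6, 1862 falls on the same weekday: Saturday.

Saturday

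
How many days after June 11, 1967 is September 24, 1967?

June 1967: 30 − 11 = 19 days remain.
Then July (31), August (31): 31 + 31 = 62 days.
September 1–24, 1967: 24 days.
Total: 19 + 62 + 24 = 105 days.

105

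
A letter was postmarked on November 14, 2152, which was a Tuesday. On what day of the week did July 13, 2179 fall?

Tuesday

Day-of-year of November 14, 2152: 319.
Day-of-year of July 13, 2179: 194.
2152 has 366 days, so 366 − 319 = 47 days remain in 2152.
Full years 2153–2178: 20 common + 6 leap = 20×365 + 6×366 = 9496 days.
Total: 47 + 9496 + 194 = 9737 days.
9737 is a multiple of 7, so July 13, 2179 falls on the same weekday: Tuesday.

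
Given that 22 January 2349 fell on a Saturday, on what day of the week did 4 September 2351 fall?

January 2349: 31 − 22 = 9 days remain.
Then 31 full months totalling 942 days.
September 1–4, 2351: 4 days.
Total: 9 + 942 + 4 = 955 days.
955 mod 7 = 3, so 3 days after Saturday is Tuesday.

Tuesday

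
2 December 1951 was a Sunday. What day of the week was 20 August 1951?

Monday

Count forward from the earlier date (August 20, 1951) to the later (December 2, 1951):
August 1951: 31 − 20 = 11 days remain.
Then September (30), October (31), November (30): 30 + 31 + 30 = 91 days.
December 1–2, 1951: 2 days.
Total: 11 + 91 + 2 = 104 days.
104 mod 7 = 6, so 6 days before Sunday is Monday.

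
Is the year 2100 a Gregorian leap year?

2100 is not a leap year (divisible by 100 but not 400).

No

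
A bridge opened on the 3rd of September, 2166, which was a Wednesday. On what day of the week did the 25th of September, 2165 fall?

Count forward from the earlier date (September 25, 2165) to the later (September 3, 2166):
September 2165: 30 − 25 = 5 days remain.
Then 11 full months totalling 335 days.
September 1–3, 2166: 3 days.
Total: 5 + 335 + 3 = 343 days.
343 is a multiple of 7, so the 25th of September, 2165 falls on the same weekday: Wednesday.

Wednesday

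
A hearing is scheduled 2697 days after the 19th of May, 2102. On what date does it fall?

the 6th of October, 2109

Count 2697 days after May 19, 2102:
Day-of-year of May 19, 2102: 139.
Day-of-year of October 6, 2109: 279.
2102 has 365 days, so 365 − 139 = 226 days remain in 2102.
Full years: 2103: 365; 2104: 366; 2105: 365; 2106: 365; 2107: 365; 2108: 366. Sum = 2192.
Total: 226 + 2192 + 279 = 2697 days.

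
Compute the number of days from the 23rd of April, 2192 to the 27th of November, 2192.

218

April 2192: 30 − 23 = 7 days remain.
Then May (31), June (30), July (31), August (31), September (30), October (31): 31 + 30 + 31 + 31 + 30 + 31 = 184 days.
November 1–27, 2192: 27 days.
Total: 7 + 184 + 27 = 218 days.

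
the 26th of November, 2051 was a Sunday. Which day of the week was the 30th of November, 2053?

Sunday

November 2051: 30 − 26 = 4 days remain.
Then 23 full months totalling 701 days.
November 1–30, 2053: 30 days.
Total: 4 + 701 + 30 = 735 days.
735 is a multiple of 7, so the 30th of November, 2053 falls on the same weekday: Sunday.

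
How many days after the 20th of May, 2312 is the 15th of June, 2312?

26

May 2312: 31 − 20 = 11 days remain.
June 1–15, 2312: 15 days.
Total: 11 + 15 = 26 days.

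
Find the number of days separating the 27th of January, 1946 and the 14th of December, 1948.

January 27, 1946 → January 27, 1947: 365 days.
January 27, 1947 → January 27, 1948: 365 days.
January 1948: 31 − 27 = 4 days remain.
Then 10 full months totalling 304 days.
December 1–14, 1948: 14 days.
Residual: 322 days.
Total: 1052 days.

1052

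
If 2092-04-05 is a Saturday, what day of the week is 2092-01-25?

Count forward from the earlier date (January 25, 2092) to the later (April 5, 2092):
January 2092: 31 − 25 = 6 days remain.
Then February 2092 (29), March (31): 29 + 31 = 60 days.
April 1–5, 2092: 5 days.
Total: 6 + 60 + 5 = 71 days.
71 mod 7 = 1, so 1 day before Saturday is Friday.

Friday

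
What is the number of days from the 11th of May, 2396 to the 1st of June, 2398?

Day-of-year of May 11, 2396: 132.
Day-of-year of June 1, 2398: 152.
2396 has 366 days, so 366 − 132 = 234 days remain in 2396.
Full years: 2397: 365. Sum = 365.
Total: 234 + 365 + 152 = 751 days.

751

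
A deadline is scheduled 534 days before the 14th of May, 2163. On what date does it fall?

the 26th of November, 2161

Count 534 days before May 14, 2163:
November 2161: 30 − 26 = 4 days remain.
Then 17 full months totalling 516 days.
May 1–14, 2163: 14 days.
Total: 4 + 516 + 14 = 534 days.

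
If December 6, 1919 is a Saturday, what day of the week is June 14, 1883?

Thursday

Count forward from the earlier date (June 14, 1883) to the later (December 6, 1919):
From June 14, 1883 to June 14, 1919: 36 years, of which 8 contain a Feb 29 — 28×365 + 8×366 = 13148 days.
(1900 is not a leap year (divisible by 100 but not 400).)
June 1919: 30 − 14 = 16 days remain.
Then July (31), August (31), September (30), October (31), November (30): 31 + 31 + 30 + 31 + 30 = 153 days.
December 1–6, 1919: 6 days.
Residual: 175 days.
Total: 13323 days.
13323 mod 7 = 2, so 2 days before Saturday is Thursday.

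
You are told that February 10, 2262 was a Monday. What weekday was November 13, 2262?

Thursday

February 2262: 28 − 10 = 18 days remain (2262 is not a leap year, so February has 28 days).
Then March (31), April (30), May (31), June (30), July (31), August (31), September (30), October (31): 31 + 30 + 31 + 30 + 31 + 31 + 30 + 31 = 245 days.
November 1–13, 2262: 13 days.
Total: 18 + 245 + 13 = 276 days.
276 mod 7 = 3, so 3 days after Monday is Thursday.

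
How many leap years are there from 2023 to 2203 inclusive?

Years divisible by 4: 2024, 2028, …, 2200 — 45 in all.
Of these, 2100, 2200 are divisible by 100 but not 400, so not leap.
Leap years: 45 − 2 = 43.

43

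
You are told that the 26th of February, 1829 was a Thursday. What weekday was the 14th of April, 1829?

February 1829: 28 − 26 = 2 days remain (1829 is not a leap year, so February has 28 days).
Then March (31): 31 days.
April 1–14, 1829: 14 days.
Total: 2 + 31 + 14 = 47 days.
47 mod 7 = 5, so 5 days after Thursday is Tuesday.

Tuesday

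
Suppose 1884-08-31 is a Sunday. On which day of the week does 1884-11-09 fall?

Sunday

August 1884: 31 − 31 = 0 days remain.
Then September (30), October (31): 30 + 31 = 61 days.
November 1–9, 1884: 9 days.
Total: 0 + 61 + 9 = 70 days.
70 is a multiple of 7, so 1884-11-09 falls on the same weekday: Sunday.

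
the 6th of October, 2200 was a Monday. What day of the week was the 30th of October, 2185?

Sunday

Count forward from the earlier date (October 30, 2185) to the later (October 6, 2200):
From October 30, 2185 to October 30, 2199: 14 years, of which 3 contain a Feb 29 — 11×365 + 3×366 = 5113 days.
October 2199: 31 − 30 = 1 day remains.
Then 11 full months totalling 334 days.
October 1–6, 2200: 6 days.
Residual: 341 days.
Total: 5454 days.
5454 mod 7 = 1, so 1 day before Monday is Sunday.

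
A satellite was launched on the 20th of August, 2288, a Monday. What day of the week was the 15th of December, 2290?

Monday

Day-of-year of August 20, 2288: 233.
Day-of-year of December 15, 2290: 349.
2288 has 366 days, so 366 − 233 = 133 days remain in 2288.
Full years: 2289: 365. Sum = 365.
Total: 133 + 365 + 349 = 847 days.
847 is a multiple of 7, so the 15th of December, 2290 falls on the same weekday: Monday.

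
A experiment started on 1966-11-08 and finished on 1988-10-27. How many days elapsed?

Day-of-year of November 8, 1966: 312.
Day-of-year of October 27, 1988: 301.
1966 has 365 days, so 365 − 312 = 53 days remain in 1966.
Full years 1967–1987: 16 common + 5 leap = 16×365 + 5×366 = 7670 days.
Total: 53 + 7670 + 301 = 8024 days.

8024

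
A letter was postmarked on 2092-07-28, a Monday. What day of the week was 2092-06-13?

Count forward from the earlier date (June 13, 2092) to the later (July 28, 2092):
June 2092: 30 − 13 = 17 days remain.
July 1–28, 2092: 28 days.
Total: 17 + 28 = 45 days.
45 mod 7 = 3, so 3 days before Monday is Friday.

Friday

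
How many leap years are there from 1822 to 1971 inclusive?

36

Years divisible by 4: 1824, 1828, …, 1968 — 37 in all.
Of these, 1900 is divisible by 100 but not 400, so not leap.
Leap years: 37 − 1 = 36.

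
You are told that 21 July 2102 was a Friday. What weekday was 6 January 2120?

From July 21, 2102 to July 21, 2119: 17 years, of which 4 contain a Feb 29 — 13×365 + 4×366 = 6209 days.
July 2119: 31 − 21 = 10 days remain.
Then August (31), September (30), October (31), November (30), December (31): 31 + 30 + 31 + 30 + 31 = 153 days.
January 1–6, 2120: 6 days.
Residual: 169 days.
Total: 6378 days.
6378 mod 7 = 1, so 1 day after Friday is Saturday.

Saturday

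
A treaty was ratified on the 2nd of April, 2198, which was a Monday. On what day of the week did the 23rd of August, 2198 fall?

Thursday

April 2198: 30 − 2 = 28 days remain.
Then May (31), June (30), July (31): 31 + 30 + 31 = 92 days.
August 1–23, 2198: 23 days.
Total: 28 + 92 + 23 = 143 days.
143 mod 7 = 3, so 3 days after Monday is Thursday.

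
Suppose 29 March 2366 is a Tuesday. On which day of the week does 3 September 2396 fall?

Day-of-year of March 29, 2366: 88.
Day-of-year of September 3, 2396: 247.
2366 has 365 days, so 365 − 88 = 277 days remain in 2366.
Full years 2367–2395: 22 common + 7 leap = 22×365 + 7×366 = 10592 days.
Total: 277 + 10592 + 247 = 11116 days.
11116 is a multiple of 7, so 3 September 2396 falls on the same weekday: Tuesday.

Tuesday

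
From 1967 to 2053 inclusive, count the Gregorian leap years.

Years divisible by 4: 1968, 1972, …, 2052 — 22 in all.
2000 is divisible by 400, so still leap.
No century exceptions apply. Count: 22.

22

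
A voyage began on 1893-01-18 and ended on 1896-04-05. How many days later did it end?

1173

January 18, 1893 → January 18, 1894: 365 days.
January 18, 1894 → January 18, 1895: 365 days.
January 18, 1895 → January 18, 1896: 365 days.
January 1896: 31 − 18 = 13 days remain.
Then February 1896 (29), March (31): 29 + 31 = 60 days.
April 1–5, 1896: 5 days.
Residual: 78 days.
Total: 1173 days.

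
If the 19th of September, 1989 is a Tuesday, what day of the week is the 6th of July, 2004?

From September 19, 1989 to September 19, 2003: 14 years, of which 3 contain a Feb 29 — 11×365 + 3×366 = 5113 days.
(2000 is a leap year (divisible by 400).)
September 2003: 30 − 19 = 11 days remain.
Then 9 full months totalling 274 days.
July 1–6, 2004: 6 days.
Residual: 291 days.
Total: 5404 days.
5404 is a multiple of 7, so the 6th of July, 2004 falls on the same weekday: Tuesday.

Tuesday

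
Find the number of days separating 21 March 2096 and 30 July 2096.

131

March 2096: 31 − 21 = 10 days remain.
Then April (30), May (31), June (30): 30 + 31 + 30 = 91 days.
July 1–30, 2096: 30 days.
Total: 10 + 91 + 30 = 131 days.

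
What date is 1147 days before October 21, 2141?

August 31, 2138

Count 1147 days before October 21, 2141:
Day-of-year of August 31, 2138: 243.
Day-of-year of October 21, 2141: 294.
2138 has 365 days, so 365 − 243 = 122 days remain in 2138.
Full years: 2139: 365; 2140: 366. Sum = 731.
Total: 122 + 731 + 294 = 1147 days.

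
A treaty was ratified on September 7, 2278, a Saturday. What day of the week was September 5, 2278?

Count forward from the earlier date (September 5, 2278) to the later (September 7, 2278):
Within September 2278: 7 − 5 = 2 days.
2 mod 7 = 2, so 2 days before Saturday is Thursday.

Thursday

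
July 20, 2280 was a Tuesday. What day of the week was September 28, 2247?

Count forward from the earlier date (September 28, 2247) to the later (July 20, 2280):
From September 28, 2247 to September 28, 2279: 32 years, of which 8 contain a Feb 29 — 24×365 + 8×366 = 11688 days.
September 2279: 30 − 28 = 2 days remain.
Then 9 full months totalling 274 days.
July 1–20, 2280: 20 days.
Residual: 296 days.
Total: 11984 days.
11984 is a multiple of 7, so September 28, 2247 falls on the same weekday: Tuesday.

Tuesday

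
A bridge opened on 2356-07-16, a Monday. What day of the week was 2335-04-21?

Sunday

Count forward from the earlier date (April 21, 2335) to the later (July 16, 2356):
Day-of-year of April 21, 2335: 111.
Day-of-year of July 16, 2356: 198.
2335 has 365 days, so 365 − 111 = 254 days remain in 2335.
Full years 2336–2355: 15 common + 5 leap = 15×365 + 5×366 = 7305 days.
Total: 254 + 7305 + 198 = 7757 days.
7757 mod 7 = 1, so 1 day before Monday is Sunday.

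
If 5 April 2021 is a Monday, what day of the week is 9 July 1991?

Tuesday

Count forward from the earlier date (July 9, 1991) to the later (April 5, 2021):
From July 9, 1991 to July 9, 2020: 29 years, of which 8 contain a Feb 29 — 21×365 + 8×366 = 10593 days.
(2000 is a leap year (divisible by 400).)
July 2020: 31 − 9 = 22 days remain.
Then August (31), September (30), October (31), November (30), December (31), January (31), February 2021 (28), March (31): 31 + 30 + 31 + 30 + 31 + 31 + 28 + 31 = 243 days.
April 1–5, 2021: 5 days.
Residual: 270 days.
Total: 10863 days.
10863 mod 7 = 6, so 6 days before Monday is Tuesday.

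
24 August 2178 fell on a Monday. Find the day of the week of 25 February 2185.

Day-of-year of August 24, 2178: 236.
Day-of-year of February 25, 2185: 56.
2178 has 365 days, so 365 − 236 = 129 days remain in 2178.
Full years: 2179: 365; 2180: 366; 2181: 365; 2182: 365; 2183: 365; 2184: 366. Sum = 2192.
Total: 129 + 2192 + 56 = 2377 days.
2377 mod 7 = 4, so 4 days after Monday is Friday.

Friday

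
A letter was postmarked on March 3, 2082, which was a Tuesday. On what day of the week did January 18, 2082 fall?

Sunday

Count forward from the earlier date (January 18, 2082) to the later (March 3, 2082):
January 2082: 31 − 18 = 13 days remain.
Then February 2082 (28): 28 days.
March 1–3, 2082: 3 days.
Total: 13 + 28 + 3 = 44 days.
44 mod 7 = 2, so 2 days before Tuesday is Sunday.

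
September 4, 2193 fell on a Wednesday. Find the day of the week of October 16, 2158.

Monday

Count forward from the earlier date (October 16, 2158) to the later (September 4, 2193):
Day-of-year of October 16, 2158: 289.
Day-of-year of September 4, 2193: 247.
2158 has 365 days, so 365 − 289 = 76 days remain in 2158.
Full years 2159–2192: 25 common + 9 leap = 25×365 + 9×366 = 12419 days.
Total: 76 + 12419 + 247 = 12742 days.
12742 mod 7 = 2, so 2 days before Wednesday is Monday.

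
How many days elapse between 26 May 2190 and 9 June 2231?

14988

Day-of-year of May 26, 2190: 146.
Day-of-year of June 9, 2231: 160.
2190 has 365 days, so 365 − 146 = 219 days remain in 2190.
Full years 2191–2230: 31 common + 9 leap = 31×365 + 9×366 = 14609 days.
Total: 219 + 14609 + 160 = 14988 days.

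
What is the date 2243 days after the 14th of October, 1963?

the 4th of December, 1969

Count 2243 days after October 14, 1963:
October 14, 1963 → October 14, 1964: 366 days (1964 is a leap year).
October 14, 1964 → October 14, 1965: 365 days.
October 14, 1965 → October 14, 1966: 365 days.
October 14, 1966 → October 14, 1967: 365 days.
October 14, 1967 → October 14, 1968: 366 days (1968 is a leap year).
October 14, 1968 → October 14, 1969: 365 days.
October 1969: 31 − 14 = 17 days remain.
Then November (30): 30 days.
December 1–4, 1969: 4 days.
Residual: 51 days.
Total: 2243 days.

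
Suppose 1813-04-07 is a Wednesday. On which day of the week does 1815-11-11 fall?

Saturday

Day-of-year of April 7, 1813: 97.
Day-of-year of November 11, 1815: 315.
1813 has 365 days, so 365 − 97 = 268 days remain in 1813.
Full years: 1814: 365. Sum = 365.
Total: 268 + 365 + 315 = 948 days.
948 mod 7 = 3, so 3 days after Wednesday is Saturday.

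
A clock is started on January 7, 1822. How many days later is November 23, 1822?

320

January 1822: 31 − 7 = 24 days remain.
Then 9 full months totalling 273 days.
November 1–23, 1822: 23 days.
Total: 24 + 273 + 23 = 320 days.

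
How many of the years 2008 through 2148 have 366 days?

35

Years divisible by 4: 2008, 2012, …, 2148 — 36 in all.
Of these, 2100 is divisible by 100 but not 400, so not leap.
Leap years: 36 − 1 = 35.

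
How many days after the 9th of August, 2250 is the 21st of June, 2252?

682

August 9, 2250 → August 9, 2251: 365 days.
August 2251: 31 − 9 = 22 days remain.
Then 9 full months totalling 274 days.
June 1–21, 2252: 21 days.
Residual: 317 days.
Total: 682 days.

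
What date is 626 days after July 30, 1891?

April 16, 1893

Count 626 days after July 30, 1891:
Day-of-year of July 30, 1891: 211.
Day-of-year of April 16, 1893: 106.
1891 has 365 days, so 365 − 211 = 154 days remain in 1891.
Full years: 1892: 366. Sum = 366.
Total: 154 + 366 + 106 = 626 days.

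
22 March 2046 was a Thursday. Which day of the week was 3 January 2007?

Count forward from the earlier date (January 3, 2007) to the later (March 22, 2046):
From January 3, 2007 to January 3, 2046: 39 years, of which 10 contain a Feb 29 — 29×365 + 10×366 = 14245 days.
January 2046: 31 − 3 = 28 days remain.
Then February 2046 (28): 28 days.
March 1–22, 2046: 22 days.
Residual: 78 days.
Total: 14323 days.
14323 mod 7 = 1, so 1 day before Thursday is Wednesday.

Wednesday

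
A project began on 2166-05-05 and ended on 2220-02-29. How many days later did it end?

Day-of-year of May 5, 2166: 125.
Day-of-year of February 29, 2220: 60.
2166 has 365 days, so 365 − 125 = 240 days remain in 2166.
Full years 2167–2219: 41 common + 12 leap = 41×365 + 12×366 = 19357 days.
Total: 240 + 19357 + 60 = 19657 days.

19657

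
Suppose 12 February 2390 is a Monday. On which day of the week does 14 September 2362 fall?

Friday

Count forward from the earlier date (September 14, 2362) to the later (February 12, 2390):
From September 14, 2362 to September 14, 2389: 27 years, of which 7 contain a Feb 29 — 20×365 + 7×366 = 9862 days.
September 2389: 30 − 14 = 16 days remain.
Then October (31), November (30), December (31), January (31): 31 + 30 + 31 + 31 = 123 days.
February 1–12, 2390: 12 days (2390 is not a leap year).
Residual: 151 days.
Total: 10013 days.
10013 mod 7 = 3, so 3 days before Monday is Friday.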